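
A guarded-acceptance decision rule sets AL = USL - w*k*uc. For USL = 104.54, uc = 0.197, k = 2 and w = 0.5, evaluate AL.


U = k * uc = 2 * 0.197 = 0.394
guard band g = w * U = 0.5 * 0.394 = 0.197
AL = USL - g = 104.54 - 0.197
AL = 104.3430

104.3430


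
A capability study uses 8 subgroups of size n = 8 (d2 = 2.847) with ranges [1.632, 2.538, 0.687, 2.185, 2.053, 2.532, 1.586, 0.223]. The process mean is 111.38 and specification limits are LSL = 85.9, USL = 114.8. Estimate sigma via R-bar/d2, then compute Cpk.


R_bar = (1.632 + 2.538 + 0.687 + 2.185 + 2.053 + 2.532 + 1.586 + 0.223) / 8 = 1.6795
sigma = R_bar / d2 = 1.6795 / 2.847 = 0.58991921
Cp = (USL - LSL)/(6*sigma) = (114.8 - 85.9)/(6*0.58991921) = 8.1650
Cpu = (114.8 - 111.38)/(3*0.58991921) = 1.9325
Cpl = (111.38 - 85.9)/(3*0.58991921) = 14.3975
Cpk = min(Cpu, Cpl) = 1.9325

1.9325


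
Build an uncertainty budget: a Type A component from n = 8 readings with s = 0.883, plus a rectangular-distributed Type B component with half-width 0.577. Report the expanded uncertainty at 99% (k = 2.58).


u_A = s / sqrt(n) = 0.883 / sqrt(8) = 0.31218764
u_B = half_width / sqrt(3) = 0.577 / sqrt(3) = 0.33313111
uc = sqrt(u_A^2 + u_B^2) = sqrt(0.31218764^2 + 0.33313111^2) = 0.45654951
U = k * uc = 2.58 * 0.45654951
U = 1.1779

1.1779


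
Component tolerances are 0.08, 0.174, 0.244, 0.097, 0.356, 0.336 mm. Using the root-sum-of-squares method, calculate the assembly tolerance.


RSS = sqrt(0.08^2 + 0.174^2 + 0.244^2 + 0.097^2 + 0.356^2 + 0.336^2)
= sqrt(0.345253)
= 0.5876

0.5876


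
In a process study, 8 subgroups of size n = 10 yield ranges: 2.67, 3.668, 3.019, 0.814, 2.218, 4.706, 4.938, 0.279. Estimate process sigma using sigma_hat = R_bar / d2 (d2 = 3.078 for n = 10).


R_bar = (2.67 + 3.668 + 3.019 + 0.814 + 2.218 + 4.706 + 4.938 + 0.279) / 8
R_bar = 22.312 / 8 = 2.789
sigma_hat = R_bar / d2 = 2.789 / 3.078 = 0.9061

0.9061


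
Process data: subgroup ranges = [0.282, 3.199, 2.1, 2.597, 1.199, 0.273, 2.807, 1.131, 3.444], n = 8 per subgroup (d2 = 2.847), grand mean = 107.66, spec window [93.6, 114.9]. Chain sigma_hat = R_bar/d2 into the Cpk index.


R_bar = (0.282 + 3.199 + 2.1 + 2.597 + 1.199 + 0.273 + 2.807 + 1.131 + 3.444) / 9 = 1.8924444
sigma = R_bar / d2 = 1.8924444 / 2.847 = 0.66471528
Cp = (USL - LSL)/(6*sigma) = (114.9 - 93.6)/(6*0.66471528) = 5.3406
Cpu = (114.9 - 107.66)/(3*0.66471528) = 3.6306
Cpl = (107.66 - 93.6)/(3*0.66471528) = 7.0506
Cpk = min(Cpu, Cpl) = 3.6306

3.6306


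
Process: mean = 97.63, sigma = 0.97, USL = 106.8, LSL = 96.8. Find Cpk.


Cpu = (USL - mean) / (3*sigma) = (106.8 - 97.63) / (3*0.97) = 3.1512
Cpl = (mean - LSL) / (3*sigma) = (97.63 - 96.8) / (3*0.97) = 0.2852
Cpk = min(Cpu, Cpl) = 0.2852

0.2852


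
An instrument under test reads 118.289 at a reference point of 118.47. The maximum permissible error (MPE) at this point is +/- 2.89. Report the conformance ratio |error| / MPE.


e = indication - reference = 118.289 - 118.47 = -0.1810
|e| = 0.1810
ratio = |e| / MPE = 0.1810 / 2.89
ratio = 0.0626

0.0626


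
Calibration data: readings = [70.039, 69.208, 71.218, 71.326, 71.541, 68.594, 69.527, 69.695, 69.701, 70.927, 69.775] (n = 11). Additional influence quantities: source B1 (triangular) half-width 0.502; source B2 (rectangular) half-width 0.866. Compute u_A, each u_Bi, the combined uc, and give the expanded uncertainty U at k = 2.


mean = (70.039 + 69.208 + 71.218 + 71.326 + 71.541 + 68.594 + 69.527 + 69.695 + 69.701 + 70.927 + 69.775) / 11 = 70.141
s = sqrt(sum((x - mean)^2)/(n-1)) = 0.96537661
u_A = s / sqrt(n) = 0.96537661 / sqrt(11) = 0.291072
u_B1 = 0.502 / sqrt(6) = 0.20494064
u_B2 = 0.866 / sqrt(3) = 0.49998533
uc = sqrt(0.291072^2 + 0.20494064^2 + 0.49998533^2) = 0.61376617
U = k * uc = 2 * 0.61376617
U = 1.2275

1.2275


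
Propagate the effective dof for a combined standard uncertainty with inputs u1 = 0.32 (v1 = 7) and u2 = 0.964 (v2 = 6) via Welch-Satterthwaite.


uc = sqrt(u1^2 + u2^2) = sqrt(0.32^2 + 0.964^2) = 1.0157244
v_eff = uc^4 / (u1^4/v1 + u2^4/v2)
= 1.0157244^4 / (0.32^4/7 + 0.964^4/6)
= 1.0643968 / 0.14542981
v_eff = 7.3190

7.3190


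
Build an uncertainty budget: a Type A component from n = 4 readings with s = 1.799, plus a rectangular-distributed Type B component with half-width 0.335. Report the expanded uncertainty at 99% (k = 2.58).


u_A = s / sqrt(n) = 1.799 / sqrt(4) = 0.8995
u_B = half_width / sqrt(3) = 0.335 / sqrt(3) = 0.19341234
uc = sqrt(u_A^2 + u_B^2) = sqrt(0.8995^2 + 0.19341234^2) = 0.92005901
U = k * uc = 2.58 * 0.92005901
U = 2.3738

2.3738


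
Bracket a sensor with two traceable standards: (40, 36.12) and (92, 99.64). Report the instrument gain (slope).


slope = (y2 - y1) / (x2 - x1)
= (99.64 - 36.12) / (92 - 40)
= 63.5200 / 52
= 1.2215

1.2215


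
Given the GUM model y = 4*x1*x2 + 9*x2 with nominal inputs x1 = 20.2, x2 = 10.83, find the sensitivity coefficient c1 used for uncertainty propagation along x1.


y = 4*x1*x2 + 9*x2
dy/dx1 = 4*x2
Evaluate at x2 = 10.83: c1 = 4 * 10.83
c1 = 43.3200

43.3200


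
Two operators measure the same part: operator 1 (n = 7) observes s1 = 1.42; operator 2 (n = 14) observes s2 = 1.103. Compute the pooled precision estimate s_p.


s_p = sqrt(((n1-1)*s1^2 + (n2-1)*s2^2) / (n1+n2-2))
numerator = (7-1)*1.42^2 + (14-1)*1.103^2 = 12.0984 + 15.815917 = 27.914317
denominator = 7 + 14 - 2 = 19
s_p^2 = 27.914317 / 19 = 1.4691746
s_p = sqrt(1.4691746) = 1.2121

1.2121


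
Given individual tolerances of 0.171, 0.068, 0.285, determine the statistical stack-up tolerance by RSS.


RSS = sqrt(0.171^2 + 0.068^2 + 0.285^2)
= sqrt(0.11509)
= 0.3392

0.3392


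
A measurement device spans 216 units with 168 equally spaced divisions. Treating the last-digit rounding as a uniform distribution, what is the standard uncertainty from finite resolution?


resolution = range / divisions
resolution = 216 / 168 = 1.2857143
u_res = resolution / (2*sqrt(3))
u_res = 1.2857143 / 3.4641016
u_res = 0.3712

0.3712


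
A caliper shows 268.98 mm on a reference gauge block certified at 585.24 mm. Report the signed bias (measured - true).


Systematic error = measured - true
= 268.98 - 585.24
= -316.2600

-316.2600


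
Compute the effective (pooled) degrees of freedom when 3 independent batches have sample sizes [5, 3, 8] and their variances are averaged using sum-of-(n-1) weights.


nu = sum_i (n_i - 1)
nu = ((5 - 1) + (3 - 1) + (8 - 1))
nu = 4 + 2 + 7
nu = 13

13


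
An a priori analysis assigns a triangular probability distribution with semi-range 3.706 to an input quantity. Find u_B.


u_B = half_width / sqrt(6)
u_B = 3.706 / 2.4494897
u_B = 1.5130

1.5130


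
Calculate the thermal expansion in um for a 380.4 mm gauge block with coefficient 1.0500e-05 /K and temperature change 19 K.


dL = L * alpha * dT
= 380.4 * 1.0500e-05 * 19
= 0.0758898 mm
dL_um = 0.0758898 * 1000 = 75.8898 um

75.8898


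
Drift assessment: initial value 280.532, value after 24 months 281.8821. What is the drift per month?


rate = (v2 - v1) / months
= (281.8821 - 280.532) / 24
= 1.3501 / 24
= 0.0563

0.0563


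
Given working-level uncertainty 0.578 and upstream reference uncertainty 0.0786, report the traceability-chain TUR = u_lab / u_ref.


TUR = u_lab / u_ref
= 0.578 / 0.0786
= 7.3537

7.3537


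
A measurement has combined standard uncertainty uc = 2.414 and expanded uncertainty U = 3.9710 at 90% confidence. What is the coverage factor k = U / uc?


k = U / uc
k = 3.9710 / 2.414
k = 1.645

1.645


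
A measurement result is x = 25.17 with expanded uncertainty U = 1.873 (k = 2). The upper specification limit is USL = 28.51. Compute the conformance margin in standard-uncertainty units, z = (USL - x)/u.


u = U / k = 1.873 / 2 = 0.9365
margin = |USL - x| = |28.51 - 25.17| = 3.34
z = margin / u = 3.34 / 0.9365
z = 3.5665

3.5665


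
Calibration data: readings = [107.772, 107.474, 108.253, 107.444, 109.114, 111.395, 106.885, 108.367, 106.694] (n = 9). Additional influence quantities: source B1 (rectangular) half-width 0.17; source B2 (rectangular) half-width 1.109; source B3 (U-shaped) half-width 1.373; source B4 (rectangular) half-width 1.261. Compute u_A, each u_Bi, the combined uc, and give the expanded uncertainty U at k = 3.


mean = (107.772 + 107.474 + 108.253 + 107.444 + 109.114 + 111.395 + 106.885 + 108.367 + 106.694) / 9 = 108.1553333
s = sqrt(sum((x - mean)^2)/(n-1)) = 1.4289515
u_A = s / sqrt(n) = 1.4289515 / sqrt(9) = 0.47631717
u_B1 = 0.17 / sqrt(3) = 0.098149546
u_B2 = 1.109 / sqrt(3) = 0.64028145
u_B3 = 1.373 / sqrt(2) = 0.97085761
u_B4 = 1.261 / sqrt(3) = 0.72803869
uc = sqrt(0.47631717^2 + 0.098149546^2 + 0.64028145^2 + 0.97085761^2 + 0.72803869^2) = 1.4557048
U = k * uc = 3 * 1.4557048
U = 4.3671

4.3671


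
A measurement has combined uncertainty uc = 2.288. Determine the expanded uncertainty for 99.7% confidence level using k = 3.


U = k * uc
U = 3 * 2.288
U = 6.8640

6.8640


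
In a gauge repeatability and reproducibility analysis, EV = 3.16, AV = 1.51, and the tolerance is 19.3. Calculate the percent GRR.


GRR = sqrt(EV^2 + AV^2) = sqrt(3.16^2 + 1.51^2) = 3.5022421
%GRR = GRR / tol * 100 = 3.5022421 / 19.3 * 100
%GRR = 18.1463

18.1463


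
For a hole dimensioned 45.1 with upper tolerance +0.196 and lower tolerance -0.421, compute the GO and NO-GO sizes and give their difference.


GO = nominal - lower_tol (smallest hole = maximum material condition)
GO = 45.1 - 0.421 = 44.679
NO-GO = nominal + upper_tol (largest hole = least material condition)
NO-GO = 45.1 + 0.196 = 45.296
spread = NO-GO - GO = 45.296 - 44.679 = 0.6170

0.6170


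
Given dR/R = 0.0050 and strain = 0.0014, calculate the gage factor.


GF = (dR/R) / epsilon
= 0.0050 / 0.0014
= 3.5714

3.5714


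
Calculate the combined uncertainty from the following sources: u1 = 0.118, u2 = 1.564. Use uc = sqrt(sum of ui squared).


uc = sqrt(0.118^2 + 1.564^2)
uc = sqrt(2.46002)
uc = 1.5684

1.5684


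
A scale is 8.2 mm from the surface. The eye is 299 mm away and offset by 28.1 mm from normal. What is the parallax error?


error = h * offset / d
= 8.2 * 28.1 / 299
= 0.7706

0.7706


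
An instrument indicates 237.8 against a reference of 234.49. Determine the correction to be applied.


Correction = standard - reading
= 234.49 - 237.8
= -3.3100

-3.3100


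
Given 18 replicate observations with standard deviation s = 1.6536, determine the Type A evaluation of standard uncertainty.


u_A = s / sqrt(n)
u_A = 1.6536 / sqrt(18)
u_A = 1.6536 / 4.2426407
u_A = 0.3898

0.3898


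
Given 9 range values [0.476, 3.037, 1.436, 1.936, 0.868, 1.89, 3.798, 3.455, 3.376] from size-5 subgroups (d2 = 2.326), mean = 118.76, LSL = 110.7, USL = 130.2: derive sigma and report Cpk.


R_bar = (0.476 + 3.037 + 1.436 + 1.936 + 0.868 + 1.89 + 3.798 + 3.455 + 3.376) / 9 = 2.2524444
sigma = R_bar / d2 = 2.2524444 / 2.326 = 0.96837678
Cp = (USL - LSL)/(6*sigma) = (130.2 - 110.7)/(6*0.96837678) = 3.3561
Cpu = (130.2 - 118.76)/(3*0.96837678) = 3.9379
Cpl = (118.76 - 110.7)/(3*0.96837678) = 2.7744
Cpk = min(Cpu, Cpl) = 2.7744

2.7744


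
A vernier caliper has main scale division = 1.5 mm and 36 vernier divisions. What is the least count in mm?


LC = MSD / n_div
= 1.5 / 36
= 0.0417

0.0417


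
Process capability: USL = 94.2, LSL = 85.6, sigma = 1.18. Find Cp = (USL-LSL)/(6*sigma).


Cp = (USL - LSL) / (6 * sigma)
= (94.2 - 85.6) / (6 * 1.18)
= 8.6000 / 7.0800
= 1.2147

1.2147


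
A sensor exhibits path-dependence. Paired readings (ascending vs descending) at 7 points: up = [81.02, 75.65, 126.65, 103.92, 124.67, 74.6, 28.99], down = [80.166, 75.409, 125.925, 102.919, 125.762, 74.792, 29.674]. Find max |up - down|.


|81.02 - 80.166| = 0.8540
|75.65 - 75.409| = 0.2410
|126.65 - 125.925| = 0.7250
|103.92 - 102.919| = 1.0010
|124.67 - 125.762| = 1.0920
|74.6 - 74.792| = 0.1920
|28.99 - 29.674| = 0.6840
hysteresis = max(diffs) = 1.0920

1.0920


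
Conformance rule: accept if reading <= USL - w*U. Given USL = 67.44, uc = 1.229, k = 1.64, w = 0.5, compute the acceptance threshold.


U = k * uc = 1.64 * 1.229 = 2.01556
guard band g = w * U = 0.5 * 2.01556 = 1.00778
AL = USL - g = 67.44 - 1.00778
AL = 66.4322

66.4322


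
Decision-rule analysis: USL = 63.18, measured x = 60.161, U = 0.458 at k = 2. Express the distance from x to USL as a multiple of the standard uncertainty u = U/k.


u = U / k = 0.458 / 2 = 0.229
margin = |USL - x| = |63.18 - 60.161| = 3.019
z = margin / u = 3.019 / 0.229
z = 13.1834

13.1834


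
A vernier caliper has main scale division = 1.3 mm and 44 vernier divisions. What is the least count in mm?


LC = MSD / n_div
= 1.3 / 44
= 0.0295

0.0295


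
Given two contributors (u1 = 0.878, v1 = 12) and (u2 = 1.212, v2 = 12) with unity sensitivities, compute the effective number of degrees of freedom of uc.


uc = sqrt(u1^2 + u2^2) = sqrt(0.878^2 + 1.212^2) = 1.4966055
v_eff = uc^4 / (u1^4/v1 + u2^4/v2)
= 1.4966055^4 / (0.878^4/12 + 1.212^4/12)
= 5.0168296 / 0.22933822
v_eff = 21.8752

21.8752


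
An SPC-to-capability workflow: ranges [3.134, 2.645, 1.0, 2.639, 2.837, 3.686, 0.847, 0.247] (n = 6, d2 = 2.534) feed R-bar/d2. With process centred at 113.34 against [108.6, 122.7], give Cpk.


R_bar = (3.134 + 2.645 + 1.0 + 2.639 + 2.837 + 3.686 + 0.847 + 0.247) / 8 = 2.129375
sigma = R_bar / d2 = 2.129375 / 2.534 = 0.84032163
Cp = (USL - LSL)/(6*sigma) = (122.7 - 108.6)/(6*0.84032163) = 2.7965
Cpu = (122.7 - 113.34)/(3*0.84032163) = 3.7129
Cpl = (113.34 - 108.6)/(3*0.84032163) = 1.8802
Cpk = min(Cpu, Cpl) = 1.8802

1.8802


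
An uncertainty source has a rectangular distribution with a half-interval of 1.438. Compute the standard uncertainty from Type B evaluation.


u_B = half_width / sqrt(3)
u_B = 1.438 / 1.7320508
u_B = 0.8302

0.8302


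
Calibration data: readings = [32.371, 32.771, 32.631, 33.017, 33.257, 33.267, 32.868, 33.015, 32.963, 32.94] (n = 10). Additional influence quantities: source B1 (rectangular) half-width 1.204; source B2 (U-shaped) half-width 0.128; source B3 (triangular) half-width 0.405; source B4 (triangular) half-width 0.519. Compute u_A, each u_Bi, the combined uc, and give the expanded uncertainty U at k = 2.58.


mean = (32.371 + 32.771 + 32.631 + 33.017 + 33.257 + 33.267 + 32.868 + 33.015 + 32.963 + 32.94) / 10 = 32.91
s = sqrt(sum((x - mean)^2)/(n-1)) = 0.27151591
u_A = s / sqrt(n) = 0.27151591 / sqrt(10) = 0.08586087
u_B1 = 1.204 / sqrt(3) = 0.69512972
u_B2 = 0.128 / sqrt(2) = 0.090509668
u_B3 = 0.405 / sqrt(6) = 0.16534056
u_B4 = 0.519 / sqrt(6) = 0.21188086
uc = sqrt(0.08586087^2 + 0.69512972^2 + 0.090509668^2 + 0.16534056^2 + 0.21188086^2) = 0.75564569
U = k * uc = 2.58 * 0.75564569
U = 1.9496

1.9496


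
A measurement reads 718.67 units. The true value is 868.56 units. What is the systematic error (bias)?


Systematic error = measured - true
= 718.67 - 868.56
= -149.8900

-149.8900


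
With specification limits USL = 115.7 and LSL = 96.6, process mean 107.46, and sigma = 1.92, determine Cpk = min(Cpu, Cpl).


Cpu = (USL - mean) / (3*sigma) = (115.7 - 107.46) / (3*1.92) = 1.4306
Cpl = (mean - LSL) / (3*sigma) = (107.46 - 96.6) / (3*1.92) = 1.8854
Cpk = min(Cpu, Cpl) = 1.4306

1.4306


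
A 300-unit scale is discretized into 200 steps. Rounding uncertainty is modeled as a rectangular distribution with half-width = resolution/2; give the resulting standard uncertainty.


resolution = range / divisions
resolution = 300 / 200 = 1.5
u_res = resolution / (2*sqrt(3))
u_res = 1.5 / 3.4641016
u_res = 0.4330

0.4330


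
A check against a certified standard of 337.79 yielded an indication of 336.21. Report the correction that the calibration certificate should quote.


Correction = standard - reading
= 337.79 - 336.21
= 1.5800

1.5800


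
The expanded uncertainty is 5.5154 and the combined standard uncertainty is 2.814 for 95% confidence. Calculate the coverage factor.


k = U / uc
k = 5.5154 / 2.814
k = 1.96

1.96


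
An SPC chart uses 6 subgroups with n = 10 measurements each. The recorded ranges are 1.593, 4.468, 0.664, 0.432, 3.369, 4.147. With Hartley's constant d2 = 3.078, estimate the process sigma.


R_bar = (1.593 + 4.468 + 0.664 + 0.432 + 3.369 + 4.147) / 6
R_bar = 14.673 / 6 = 2.4455
sigma_hat = R_bar / d2 = 2.4455 / 3.078 = 0.7945

0.7945


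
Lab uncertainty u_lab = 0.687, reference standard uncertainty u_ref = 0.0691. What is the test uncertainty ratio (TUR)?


TUR = u_lab / u_ref
= 0.687 / 0.0691
= 9.9421

9.9421


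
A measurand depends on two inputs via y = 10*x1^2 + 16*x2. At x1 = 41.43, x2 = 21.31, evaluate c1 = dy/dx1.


y = 10*x1^2 + 16*x2
dy/dx1 = 2*10*x1
Evaluate at x1 = 41.43: c1 = 20 * 41.43
c1 = 828.6000

828.6000


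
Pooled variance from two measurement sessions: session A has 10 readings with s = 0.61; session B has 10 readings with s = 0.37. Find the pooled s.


s_p = sqrt(((n1-1)*s1^2 + (n2-1)*s2^2) / (n1+n2-2))
numerator = (10-1)*0.61^2 + (10-1)*0.37^2 = 3.3489 + 1.2321 = 4.581
denominator = 10 + 10 - 2 = 18
s_p^2 = 4.581 / 18 = 0.2545
s_p = sqrt(0.2545) = 0.5045

0.5045


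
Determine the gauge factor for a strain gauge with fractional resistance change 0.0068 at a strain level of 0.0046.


GF = (dR/R) / epsilon
= 0.0068 / 0.0046
= 1.4783

1.4783


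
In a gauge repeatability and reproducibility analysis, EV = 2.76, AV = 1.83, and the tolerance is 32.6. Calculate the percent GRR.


GRR = sqrt(EV^2 + AV^2) = sqrt(2.76^2 + 1.83^2) = 3.3115706
%GRR = GRR / tol * 100 = 3.3115706 / 32.6 * 100
%GRR = 10.1582

10.1582


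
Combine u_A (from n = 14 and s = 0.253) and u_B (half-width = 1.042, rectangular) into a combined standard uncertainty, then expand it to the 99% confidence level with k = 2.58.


u_A = s / sqrt(n) = 0.253 / sqrt(14) = 0.067617094
u_B = half_width / sqrt(3) = 1.042 / sqrt(3) = 0.60159898
uc = sqrt(u_A^2 + u_B^2) = sqrt(0.067617094^2 + 0.60159898^2) = 0.60538699
U = k * uc = 2.58 * 0.60538699
U = 1.5619

1.5619


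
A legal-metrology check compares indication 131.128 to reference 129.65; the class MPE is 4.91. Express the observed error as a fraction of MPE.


e = indication - reference = 131.128 - 129.65 = 1.4780
|e| = 1.4780
ratio = |e| / MPE = 1.4780 / 4.91
ratio = 0.3010

0.3010


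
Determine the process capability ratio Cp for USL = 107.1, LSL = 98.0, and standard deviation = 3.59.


Cp = (USL - LSL) / (6 * sigma)
= (107.1 - 98.0) / (6 * 3.59)
= 9.1000 / 21.5400
= 0.4225

0.4225


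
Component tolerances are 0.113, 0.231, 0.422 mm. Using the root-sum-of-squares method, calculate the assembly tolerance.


RSS = sqrt(0.113^2 + 0.231^2 + 0.422^2)
= sqrt(0.244214)
= 0.4942

0.4942


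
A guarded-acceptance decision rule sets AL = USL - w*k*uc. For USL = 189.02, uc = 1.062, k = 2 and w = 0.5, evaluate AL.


U = k * uc = 2 * 1.062 = 2.124
guard band g = w * U = 0.5 * 2.124 = 1.062
AL = USL - g = 189.02 - 1.062
AL = 187.9580

187.9580


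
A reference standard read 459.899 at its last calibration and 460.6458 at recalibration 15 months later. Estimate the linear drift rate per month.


rate = (v2 - v1) / months
= (460.6458 - 459.899) / 15
= 0.7468 / 15
= 0.0498

0.0498


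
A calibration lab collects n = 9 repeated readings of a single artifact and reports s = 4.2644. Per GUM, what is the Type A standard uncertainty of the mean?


u_A = s / sqrt(n)
u_A = 4.2644 / sqrt(9)
u_A = 4.2644 / 3
u_A = 1.4215

1.4215


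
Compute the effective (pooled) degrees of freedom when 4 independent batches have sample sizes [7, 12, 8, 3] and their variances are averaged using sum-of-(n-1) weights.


nu = sum_i (n_i - 1)
nu = ((7 - 1) + (12 - 1) + (8 - 1) + (3 - 1))
nu = 6 + 11 + 7 + 2
nu = 26

26


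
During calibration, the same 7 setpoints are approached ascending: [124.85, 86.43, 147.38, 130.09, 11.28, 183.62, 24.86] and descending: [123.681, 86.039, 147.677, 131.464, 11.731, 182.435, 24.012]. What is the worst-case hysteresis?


|124.85 - 123.681| = 1.1690
|86.43 - 86.039| = 0.3910
|147.38 - 147.677| = 0.2970
|130.09 - 131.464| = 1.3740
|11.28 - 11.731| = 0.4510
|183.62 - 182.435| = 1.1850
|24.86 - 24.012| = 0.8480
hysteresis = max(diffs) = 1.3740

1.3740


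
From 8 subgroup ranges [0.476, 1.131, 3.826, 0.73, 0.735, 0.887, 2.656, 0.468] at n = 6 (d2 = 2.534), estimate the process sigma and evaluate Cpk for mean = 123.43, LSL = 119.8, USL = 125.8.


R_bar = (0.476 + 1.131 + 3.826 + 0.73 + 0.735 + 0.887 + 2.656 + 0.468) / 8 = 1.363625
sigma = R_bar / d2 = 1.363625 / 2.534 = 0.53813141
Cp = (USL - LSL)/(6*sigma) = (125.8 - 119.8)/(6*0.53813141) = 1.8583
Cpu = (125.8 - 123.43)/(3*0.53813141) = 1.4680
Cpl = (123.43 - 119.8)/(3*0.53813141) = 2.2485
Cpk = min(Cpu, Cpl) = 1.4680

1.4680


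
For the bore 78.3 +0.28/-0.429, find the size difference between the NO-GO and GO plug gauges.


GO = nominal - lower_tol (smallest hole = maximum material condition)
GO = 78.3 - 0.429 = 77.871
NO-GO = nominal + upper_tol (largest hole = least material condition)
NO-GO = 78.3 + 0.28 = 78.58
spread = NO-GO - GO = 78.58 - 77.871 = 0.7090

0.7090


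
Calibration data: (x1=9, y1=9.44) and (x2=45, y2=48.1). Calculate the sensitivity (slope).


slope = (y2 - y1) / (x2 - x1)
= (48.1 - 9.44) / (45 - 9)
= 38.6600 / 36
= 1.0739

1.0739


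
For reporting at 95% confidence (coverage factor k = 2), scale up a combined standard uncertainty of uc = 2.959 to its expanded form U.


U = k * uc
U = 2 * 2.959
U = 5.9180

5.9180


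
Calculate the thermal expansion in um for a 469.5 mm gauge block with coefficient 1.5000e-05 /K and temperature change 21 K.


dL = L * alpha * dT
= 469.5 * 1.5000e-05 * 21
= 0.1478925 mm
dL_um = 0.1478925 * 1000 = 147.8925 um

147.8925


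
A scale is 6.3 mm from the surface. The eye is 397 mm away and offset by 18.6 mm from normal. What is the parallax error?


error = h * offset / d
= 6.3 * 18.6 / 397
= 0.2952

0.2952


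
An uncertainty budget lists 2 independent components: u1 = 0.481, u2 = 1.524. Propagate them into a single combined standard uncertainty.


uc = sqrt(0.481^2 + 1.524^2)
uc = sqrt(2.553937)
uc = 1.5981

1.5981


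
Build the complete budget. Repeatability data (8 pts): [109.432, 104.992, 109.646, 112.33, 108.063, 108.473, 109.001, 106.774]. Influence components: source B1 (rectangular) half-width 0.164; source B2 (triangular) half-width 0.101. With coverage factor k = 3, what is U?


mean = (109.432 + 104.992 + 109.646 + 112.33 + 108.063 + 108.473 + 109.001 + 106.774) / 8 = 108.588875
s = sqrt(sum((x - mean)^2)/(n-1)) = 2.1552424
u_A = s / sqrt(n) = 2.1552424 / sqrt(8) = 0.76199326
u_B1 = 0.164 / sqrt(3) = 0.094685444
u_B2 = 0.101 / sqrt(6) = 0.041233077
uc = sqrt(0.76199326^2 + 0.094685444^2 + 0.041233077^2) = 0.76895984
U = k * uc = 3 * 0.76895984
U = 2.3069

2.3069


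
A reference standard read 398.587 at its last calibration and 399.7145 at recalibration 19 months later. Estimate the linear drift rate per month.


rate = (v2 - v1) / months
= (399.7145 - 398.587) / 19
= 1.1275 / 19
= 0.0593

0.0593


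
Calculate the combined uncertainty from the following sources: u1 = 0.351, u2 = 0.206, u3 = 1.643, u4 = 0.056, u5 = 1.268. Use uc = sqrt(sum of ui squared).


uc = sqrt(0.351^2 + 0.206^2 + 1.643^2 + 0.056^2 + 1.268^2)
uc = sqrt(4.476046)
uc = 2.1157

2.1157


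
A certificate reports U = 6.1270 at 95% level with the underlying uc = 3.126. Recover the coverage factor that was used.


k = U / uc
k = 6.1270 / 3.126
k = 1.96

1.96


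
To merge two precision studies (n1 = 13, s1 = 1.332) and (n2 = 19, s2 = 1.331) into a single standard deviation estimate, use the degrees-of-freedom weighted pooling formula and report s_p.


s_p = sqrt(((n1-1)*s1^2 + (n2-1)*s2^2) / (n1+n2-2))
numerator = (13-1)*1.332^2 + (19-1)*1.331^2 = 21.290688 + 31.888098 = 53.178786
denominator = 13 + 19 - 2 = 30
s_p^2 = 53.178786 / 30 = 1.7726262
s_p = sqrt(1.7726262) = 1.3314

1.3314


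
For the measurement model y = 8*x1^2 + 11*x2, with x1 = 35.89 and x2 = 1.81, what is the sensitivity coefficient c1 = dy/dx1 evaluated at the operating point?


y = 8*x1^2 + 11*x2
dy/dx1 = 2*8*x1
Evaluate at x1 = 35.89: c1 = 16 * 35.89
c1 = 574.2400

574.2400


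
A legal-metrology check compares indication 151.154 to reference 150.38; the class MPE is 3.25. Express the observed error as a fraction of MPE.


e = indication - reference = 151.154 - 150.38 = 0.7740
|e| = 0.7740
ratio = |e| / MPE = 0.7740 / 3.25
ratio = 0.2382

0.2382


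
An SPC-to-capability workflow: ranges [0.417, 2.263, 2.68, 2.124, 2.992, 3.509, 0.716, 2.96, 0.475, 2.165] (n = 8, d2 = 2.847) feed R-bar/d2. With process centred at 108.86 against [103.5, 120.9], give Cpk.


R_bar = (0.417 + 2.263 + 2.68 + 2.124 + 2.992 + 3.509 + 0.716 + 2.96 + 0.475 + 2.165) / 10 = 2.0301
sigma = R_bar / d2 = 2.0301 / 2.847 = 0.71306639
Cp = (USL - LSL)/(6*sigma) = (120.9 - 103.5)/(6*0.71306639) = 4.0669
Cpu = (120.9 - 108.86)/(3*0.71306639) = 5.6283
Cpl = (108.86 - 103.5)/(3*0.71306639) = 2.5056
Cpk = min(Cpu, Cpl) = 2.5056

2.5056


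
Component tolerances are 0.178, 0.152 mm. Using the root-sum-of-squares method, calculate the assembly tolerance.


RSS = sqrt(0.178^2 + 0.152^2)
= sqrt(0.054788)
= 0.2341

0.2341


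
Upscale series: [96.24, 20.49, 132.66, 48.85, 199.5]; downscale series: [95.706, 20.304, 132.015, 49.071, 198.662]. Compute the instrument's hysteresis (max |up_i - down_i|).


|96.24 - 95.706| = 0.5340
|20.49 - 20.304| = 0.1860
|132.66 - 132.015| = 0.6450
|48.85 - 49.071| = 0.2210
|199.5 - 198.662| = 0.8380
hysteresis = max(diffs) = 0.8380

0.8380


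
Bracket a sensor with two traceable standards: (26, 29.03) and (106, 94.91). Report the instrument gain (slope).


slope = (y2 - y1) / (x2 - x1)
= (94.91 - 29.03) / (106 - 26)
= 65.8800 / 80
= 0.8235

0.8235


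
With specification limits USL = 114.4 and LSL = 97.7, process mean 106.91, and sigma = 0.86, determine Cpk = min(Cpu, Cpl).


Cpu = (USL - mean) / (3*sigma) = (114.4 - 106.91) / (3*0.86) = 2.9031
Cpl = (mean - LSL) / (3*sigma) = (106.91 - 97.7) / (3*0.86) = 3.5698
Cpk = min(Cpu, Cpl) = 2.9031

2.9031


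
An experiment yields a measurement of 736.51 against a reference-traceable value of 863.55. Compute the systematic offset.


Systematic error = measured - true
= 736.51 - 863.55
= -127.0400

-127.0400


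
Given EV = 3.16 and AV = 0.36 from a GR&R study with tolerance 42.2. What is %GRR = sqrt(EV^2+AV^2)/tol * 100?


GRR = sqrt(EV^2 + AV^2) = sqrt(3.16^2 + 0.36^2) = 3.1804402
%GRR = GRR / tol * 100 = 3.1804402 / 42.2 * 100
%GRR = 7.5366

7.5366


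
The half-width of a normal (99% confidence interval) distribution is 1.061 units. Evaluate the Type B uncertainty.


u_B = half_width / 2.576
u_B = 1.061 / 2.576
u_B = 0.4119

0.4119


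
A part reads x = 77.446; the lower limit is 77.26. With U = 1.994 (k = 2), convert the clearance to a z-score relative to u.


u = U / k = 1.994 / 2 = 0.997
margin = |LSL - x| = |77.26 - 77.446| = 0.186
z = margin / u = 0.186 / 0.997
z = 0.1866

0.1866


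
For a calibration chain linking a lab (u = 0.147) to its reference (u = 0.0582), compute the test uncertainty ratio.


TUR = u_lab / u_ref
= 0.147 / 0.0582
= 2.5258

2.5258


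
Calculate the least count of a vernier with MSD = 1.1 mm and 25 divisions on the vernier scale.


LC = MSD / n_div
= 1.1 / 25
= 0.0440

0.0440


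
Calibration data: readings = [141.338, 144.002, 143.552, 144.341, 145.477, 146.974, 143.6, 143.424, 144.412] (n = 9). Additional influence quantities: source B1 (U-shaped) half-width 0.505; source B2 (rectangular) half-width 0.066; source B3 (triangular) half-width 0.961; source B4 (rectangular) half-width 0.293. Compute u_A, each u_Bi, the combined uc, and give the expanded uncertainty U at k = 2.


mean = (141.338 + 144.002 + 143.552 + 144.341 + 145.477 + 146.974 + 143.6 + 143.424 + 144.412) / 9 = 144.1244444
s = sqrt(sum((x - mean)^2)/(n-1)) = 1.5391386
u_A = s / sqrt(n) = 1.5391386 / sqrt(9) = 0.5130462
u_B1 = 0.505 / sqrt(2) = 0.35708892
u_B2 = 0.066 / sqrt(3) = 0.038105118
u_B3 = 0.961 / sqrt(6) = 0.39232661
u_B4 = 0.293 / sqrt(3) = 0.16916363
uc = sqrt(0.5130462^2 + 0.35708892^2 + 0.038105118^2 + 0.39232661^2 + 0.16916363^2) = 0.75810118
U = k * uc = 2 * 0.75810118
U = 1.5162

1.5162


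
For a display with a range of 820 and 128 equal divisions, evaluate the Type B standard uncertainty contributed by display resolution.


resolution = range / divisions
resolution = 820 / 128 = 6.40625
u_res = resolution / (2*sqrt(3))
u_res = 6.40625 / 3.4641016
u_res = 1.8493

1.8493


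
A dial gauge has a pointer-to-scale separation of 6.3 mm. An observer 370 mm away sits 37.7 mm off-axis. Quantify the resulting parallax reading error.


error = h * offset / d
= 6.3 * 37.7 / 370
= 0.6419

0.6419


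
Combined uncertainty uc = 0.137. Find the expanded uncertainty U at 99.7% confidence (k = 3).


U = k * uc
U = 3 * 0.137
U = 0.4110

0.4110


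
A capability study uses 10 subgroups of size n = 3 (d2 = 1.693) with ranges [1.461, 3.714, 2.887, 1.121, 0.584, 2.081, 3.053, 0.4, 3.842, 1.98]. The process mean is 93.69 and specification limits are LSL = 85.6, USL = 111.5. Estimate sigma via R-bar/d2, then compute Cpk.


R_bar = (1.461 + 3.714 + 2.887 + 1.121 + 0.584 + 2.081 + 3.053 + 0.4 + 3.842 + 1.98) / 10 = 2.1123
sigma = R_bar / d2 = 2.1123 / 1.693 = 1.2476669
Cp = (USL - LSL)/(6*sigma) = (111.5 - 85.6)/(6*1.2476669) = 3.4598
Cpu = (111.5 - 93.69)/(3*1.2476669) = 4.7582
Cpl = (93.69 - 85.6)/(3*1.2476669) = 2.1614
Cpk = min(Cpu, Cpl) = 2.1614

2.1614


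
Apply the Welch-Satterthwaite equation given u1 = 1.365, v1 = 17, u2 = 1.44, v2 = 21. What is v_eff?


uc = sqrt(u1^2 + u2^2) = sqrt(1.365^2 + 1.44^2) = 1.9841434
v_eff = uc^4 / (u1^4/v1 + u2^4/v2)
= 1.9841434^4 / (1.365^4/17 + 1.44^4/21)
= 15.498591 / 0.40896539
v_eff = 37.8971

37.8971


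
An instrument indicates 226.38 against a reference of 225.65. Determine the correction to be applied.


Correction = standard - reading
= 225.65 - 226.38
= -0.7300

-0.7300


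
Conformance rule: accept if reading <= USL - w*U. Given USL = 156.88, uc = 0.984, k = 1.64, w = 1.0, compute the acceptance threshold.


U = k * uc = 1.64 * 0.984 = 1.61376
guard band g = w * U = 1.0 * 1.61376 = 1.61376
AL = USL - g = 156.88 - 1.61376
AL = 155.2662

155.2662


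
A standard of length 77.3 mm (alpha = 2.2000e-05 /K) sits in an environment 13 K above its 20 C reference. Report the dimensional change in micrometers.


dL = L * alpha * dT
= 77.3 * 2.2000e-05 * 13
= 0.0221078 mm
dL_um = 0.0221078 * 1000 = 22.1078 um

22.1078


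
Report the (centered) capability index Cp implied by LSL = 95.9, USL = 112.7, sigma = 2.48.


Cp = (USL - LSL) / (6 * sigma)
= (112.7 - 95.9) / (6 * 2.48)
= 16.8000 / 14.8800
= 1.1290

1.1290


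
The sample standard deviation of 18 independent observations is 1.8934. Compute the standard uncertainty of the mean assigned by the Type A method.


u_A = s / sqrt(n)
u_A = 1.8934 / sqrt(18)
u_A = 1.8934 / 4.2426407
u_A = 0.4463

0.4463


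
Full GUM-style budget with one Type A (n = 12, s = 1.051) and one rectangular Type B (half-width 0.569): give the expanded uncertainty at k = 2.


u_A = s / sqrt(n) = 1.051 / sqrt(12) = 0.30339757
u_B = half_width / sqrt(3) = 0.569 / sqrt(3) = 0.3285123
uc = sqrt(u_A^2 + u_B^2) = sqrt(0.30339757^2 + 0.3285123^2) = 0.44718052
U = k * uc = 2 * 0.44718052
U = 0.8944

0.8944


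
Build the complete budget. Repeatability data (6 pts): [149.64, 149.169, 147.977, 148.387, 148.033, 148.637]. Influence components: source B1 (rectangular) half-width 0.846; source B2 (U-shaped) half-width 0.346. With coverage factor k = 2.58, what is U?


mean = (149.64 + 149.169 + 147.977 + 148.387 + 148.033 + 148.637) / 6 = 148.6405
s = sqrt(sum((x - mean)^2)/(n-1)) = 0.6560298
u_A = s / sqrt(n) = 0.6560298 / sqrt(6) = 0.26782304
u_B1 = 0.846 / sqrt(3) = 0.48843833
u_B2 = 0.346 / sqrt(2) = 0.24465895
uc = sqrt(0.26782304^2 + 0.48843833^2 + 0.24465895^2) = 0.60840709
U = k * uc = 2.58 * 0.60840709
U = 1.5697

1.5697


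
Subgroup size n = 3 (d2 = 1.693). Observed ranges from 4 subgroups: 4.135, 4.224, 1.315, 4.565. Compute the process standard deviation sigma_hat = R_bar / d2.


R_bar = (4.135 + 4.224 + 1.315 + 4.565) / 4
R_bar = 14.239 / 4 = 3.55975
sigma_hat = R_bar / d2 = 3.55975 / 1.693 = 2.1026

2.1026


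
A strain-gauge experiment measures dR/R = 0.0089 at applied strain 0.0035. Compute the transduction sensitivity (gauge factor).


GF = (dR/R) / epsilon
= 0.0089 / 0.0035
= 2.5429

2.5429


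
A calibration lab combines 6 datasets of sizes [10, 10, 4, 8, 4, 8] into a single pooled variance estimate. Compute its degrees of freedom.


nu = sum_i (n_i - 1)
nu = ((10 - 1) + (10 - 1) + (4 - 1) + (8 - 1) + (4 - 1) + (8 - 1))
nu = 9 + 9 + 3 + 7 + 3 + 7
nu = 38

38


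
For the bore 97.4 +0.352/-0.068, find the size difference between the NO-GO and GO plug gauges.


GO = nominal - lower_tol (smallest hole = maximum material condition)
GO = 97.4 - 0.068 = 97.332
NO-GO = nominal + upper_tol (largest hole = least material condition)
NO-GO = 97.4 + 0.352 = 97.752
spread = NO-GO - GO = 97.752 - 97.332 = 0.4200

0.4200


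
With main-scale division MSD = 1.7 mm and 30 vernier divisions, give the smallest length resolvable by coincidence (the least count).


LC = MSD / n_div
= 1.7 / 30
= 0.0567

0.0567


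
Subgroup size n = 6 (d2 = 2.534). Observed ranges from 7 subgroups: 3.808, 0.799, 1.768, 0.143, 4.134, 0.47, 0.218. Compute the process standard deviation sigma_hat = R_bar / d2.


R_bar = (3.808 + 0.799 + 1.768 + 0.143 + 4.134 + 0.47 + 0.218) / 7
R_bar = 11.34 / 7 = 1.62
sigma_hat = R_bar / d2 = 1.62 / 2.534 = 0.6393

0.6393


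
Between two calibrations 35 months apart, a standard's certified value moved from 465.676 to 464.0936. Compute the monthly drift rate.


rate = (v2 - v1) / months
= (464.0936 - 465.676) / 35
= -1.5824 / 35
= -0.0452

-0.0452


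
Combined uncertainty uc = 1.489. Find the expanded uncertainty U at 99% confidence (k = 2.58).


U = k * uc
U = 2.58 * 1.489
U = 3.8416

3.8416


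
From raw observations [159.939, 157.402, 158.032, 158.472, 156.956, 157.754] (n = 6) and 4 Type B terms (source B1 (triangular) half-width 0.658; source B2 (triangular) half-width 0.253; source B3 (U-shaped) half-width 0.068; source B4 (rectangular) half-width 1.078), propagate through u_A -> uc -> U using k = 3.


mean = (159.939 + 157.402 + 158.032 + 158.472 + 156.956 + 157.754) / 6 = 158.0925
s = sqrt(sum((x - mean)^2)/(n-1)) = 1.0430961
u_A = s / sqrt(n) = 1.0430961 / sqrt(6) = 0.4258422
u_B1 = 0.658 / sqrt(6) = 0.26862738
u_B2 = 0.253 / sqrt(6) = 0.10328682
u_B3 = 0.068 / sqrt(2) = 0.048083261
u_B4 = 1.078 / sqrt(3) = 0.62238359
uc = sqrt(0.4258422^2 + 0.26862738^2 + 0.10328682^2 + 0.048083261^2 + 0.62238359^2) = 0.80860605
U = k * uc = 3 * 0.80860605
U = 2.4258

2.4258


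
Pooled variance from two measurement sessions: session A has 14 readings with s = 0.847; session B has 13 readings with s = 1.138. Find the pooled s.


s_p = sqrt(((n1-1)*s1^2 + (n2-1)*s2^2) / (n1+n2-2))
numerator = (14-1)*0.847^2 + (13-1)*1.138^2 = 9.326317 + 15.540528 = 24.866845
denominator = 14 + 13 - 2 = 25
s_p^2 = 24.866845 / 25 = 0.9946738
s_p = sqrt(0.9946738) = 0.9973

0.9973


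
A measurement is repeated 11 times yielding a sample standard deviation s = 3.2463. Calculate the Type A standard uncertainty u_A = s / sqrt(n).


u_A = s / sqrt(n)
u_A = 3.2463 / sqrt(11)
u_A = 3.2463 / 3.3166248
u_A = 0.9788

0.9788


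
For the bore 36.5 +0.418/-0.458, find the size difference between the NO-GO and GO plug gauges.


GO = nominal - lower_tol (smallest hole = maximum material condition)
GO = 36.5 - 0.458 = 36.042
NO-GO = nominal + upper_tol (largest hole = least material condition)
NO-GO = 36.5 + 0.418 = 36.918
spread = NO-GO - GO = 36.918 - 36.042 = 0.8760

0.8760


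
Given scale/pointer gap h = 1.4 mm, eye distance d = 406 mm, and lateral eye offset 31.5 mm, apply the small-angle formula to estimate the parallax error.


error = h * offset / d
= 1.4 * 31.5 / 406
= 0.1086

0.1086


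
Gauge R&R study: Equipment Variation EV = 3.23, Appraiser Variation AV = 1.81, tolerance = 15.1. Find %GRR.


GRR = sqrt(EV^2 + AV^2) = sqrt(3.23^2 + 1.81^2) = 3.7025667
%GRR = GRR / tol * 100 = 3.7025667 / 15.1 * 100
%GRR = 24.5203

24.5203


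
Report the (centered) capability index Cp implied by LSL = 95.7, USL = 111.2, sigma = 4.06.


Cp = (USL - LSL) / (6 * sigma)
= (111.2 - 95.7) / (6 * 4.06)
= 15.5000 / 24.3600
= 0.6363

0.6363


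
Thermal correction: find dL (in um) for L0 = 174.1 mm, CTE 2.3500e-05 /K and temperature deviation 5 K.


dL = L * alpha * dT
= 174.1 * 2.3500e-05 * 5
= 0.0204567 mm
dL_um = 0.0204567 * 1000 = 20.4567 um

20.4567


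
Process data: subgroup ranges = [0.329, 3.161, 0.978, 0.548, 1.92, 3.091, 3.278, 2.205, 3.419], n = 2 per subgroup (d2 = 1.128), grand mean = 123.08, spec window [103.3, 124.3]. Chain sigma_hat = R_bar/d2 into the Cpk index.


R_bar = (0.329 + 3.161 + 0.978 + 0.548 + 1.92 + 3.091 + 3.278 + 2.205 + 3.419) / 9 = 2.1032222
sigma = R_bar / d2 = 2.1032222 / 1.128 = 1.8645587
Cp = (USL - LSL)/(6*sigma) = (124.3 - 103.3)/(6*1.8645587) = 1.8771
Cpu = (124.3 - 123.08)/(3*1.8645587) = 0.2181
Cpl = (123.08 - 103.3)/(3*1.8645587) = 3.5361
Cpk = min(Cpu, Cpl) = 0.2181

0.2181


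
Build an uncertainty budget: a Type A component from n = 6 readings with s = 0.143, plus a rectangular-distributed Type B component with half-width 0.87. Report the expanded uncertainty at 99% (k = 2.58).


u_A = s / sqrt(n) = 0.143 / sqrt(6) = 0.058379506
u_B = half_width / sqrt(3) = 0.87 / sqrt(3) = 0.50229473
uc = sqrt(u_A^2 + u_B^2) = sqrt(0.058379506^2 + 0.50229473^2) = 0.50567595
U = k * uc = 2.58 * 0.50567595
U = 1.3046

1.3046


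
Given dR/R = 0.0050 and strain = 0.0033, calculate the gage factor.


GF = (dR/R) / epsilon
= 0.0050 / 0.0033
= 1.5152

1.5152


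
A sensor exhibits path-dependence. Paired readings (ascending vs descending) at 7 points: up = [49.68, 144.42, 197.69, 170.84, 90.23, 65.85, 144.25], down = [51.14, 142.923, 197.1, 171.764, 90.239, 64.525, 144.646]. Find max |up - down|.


|49.68 - 51.14| = 1.4600
|144.42 - 142.923| = 1.4970
|197.69 - 197.1| = 0.5900
|170.84 - 171.764| = 0.9240
|90.23 - 90.239| = 0.0090
|65.85 - 64.525| = 1.3250
|144.25 - 144.646| = 0.3960
hysteresis = max(diffs) = 1.4970

1.4970


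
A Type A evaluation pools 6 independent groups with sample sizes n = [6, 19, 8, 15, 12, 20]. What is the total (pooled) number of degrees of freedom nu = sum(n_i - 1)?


nu = sum_i (n_i - 1)
nu = ((6 - 1) + (19 - 1) + (8 - 1) + (15 - 1) + (12 - 1) + (20 - 1))
nu = 5 + 18 + 7 + 14 + 11 + 19
nu = 74

74


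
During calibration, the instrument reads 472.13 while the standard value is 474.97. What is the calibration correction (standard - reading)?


Correction = standard - reading
= 474.97 - 472.13
= 2.8400

2.8400


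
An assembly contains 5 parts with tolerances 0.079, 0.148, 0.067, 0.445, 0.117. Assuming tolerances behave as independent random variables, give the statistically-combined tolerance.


RSS = sqrt(0.079^2 + 0.148^2 + 0.067^2 + 0.445^2 + 0.117^2)
= sqrt(0.244348)
= 0.4943

0.4943


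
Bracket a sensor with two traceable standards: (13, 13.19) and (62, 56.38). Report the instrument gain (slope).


slope = (y2 - y1) / (x2 - x1)
= (56.38 - 13.19) / (62 - 13)
= 43.1900 / 49
= 0.8814

0.8814


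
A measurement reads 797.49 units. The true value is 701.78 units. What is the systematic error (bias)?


Systematic error = measured - true
= 797.49 - 701.78
= 95.7100

95.7100


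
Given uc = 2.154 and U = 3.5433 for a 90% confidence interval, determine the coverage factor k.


k = U / uc
k = 3.5433 / 2.154
k = 1.645

1.645
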